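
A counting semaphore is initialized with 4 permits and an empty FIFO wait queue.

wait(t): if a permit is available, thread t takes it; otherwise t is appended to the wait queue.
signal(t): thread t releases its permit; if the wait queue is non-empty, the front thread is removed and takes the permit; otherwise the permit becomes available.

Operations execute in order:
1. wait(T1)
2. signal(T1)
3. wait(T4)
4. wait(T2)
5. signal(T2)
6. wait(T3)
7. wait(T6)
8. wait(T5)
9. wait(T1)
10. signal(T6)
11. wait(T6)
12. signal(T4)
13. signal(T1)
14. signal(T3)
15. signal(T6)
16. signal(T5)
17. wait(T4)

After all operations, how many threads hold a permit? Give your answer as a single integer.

Answer: 1

Derivation:
Step 1: wait(T1) -> count=3 queue=[] holders={T1}
Step 2: signal(T1) -> count=4 queue=[] holders={none}
Step 3: wait(T4) -> count=3 queue=[] holders={T4}
Step 4: wait(T2) -> count=2 queue=[] holders={T2,T4}
Step 5: signal(T2) -> count=3 queue=[] holders={T4}
Step 6: wait(T3) -> count=2 queue=[] holders={T3,T4}
Step 7: wait(T6) -> count=1 queue=[] holders={T3,T4,T6}
Step 8: wait(T5) -> count=0 queue=[] holders={T3,T4,T5,T6}
Step 9: wait(T1) -> count=0 queue=[T1] holders={T3,T4,T5,T6}
Step 10: signal(T6) -> count=0 queue=[] holders={T1,T3,T4,T5}
Step 11: wait(T6) -> count=0 queue=[T6] holders={T1,T3,T4,T5}
Step 12: signal(T4) -> count=0 queue=[] holders={T1,T3,T5,T6}
Step 13: signal(T1) -> count=1 queue=[] holders={T3,T5,T6}
Step 14: signal(T3) -> count=2 queue=[] holders={T5,T6}
Step 15: signal(T6) -> count=3 queue=[] holders={T5}
Step 16: signal(T5) -> count=4 queue=[] holders={none}
Step 17: wait(T4) -> count=3 queue=[] holders={T4}
Final holders: {T4} -> 1 thread(s)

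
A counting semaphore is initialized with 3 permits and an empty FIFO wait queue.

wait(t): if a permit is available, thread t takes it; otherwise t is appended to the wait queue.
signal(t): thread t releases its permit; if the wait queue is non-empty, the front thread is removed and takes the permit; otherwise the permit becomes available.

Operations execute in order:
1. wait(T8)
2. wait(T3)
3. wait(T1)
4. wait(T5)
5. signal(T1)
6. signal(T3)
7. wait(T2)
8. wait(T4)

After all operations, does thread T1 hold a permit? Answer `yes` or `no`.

Step 1: wait(T8) -> count=2 queue=[] holders={T8}
Step 2: wait(T3) -> count=1 queue=[] holders={T3,T8}
Step 3: wait(T1) -> count=0 queue=[] holders={T1,T3,T8}
Step 4: wait(T5) -> count=0 queue=[T5] holders={T1,T3,T8}
Step 5: signal(T1) -> count=0 queue=[] holders={T3,T5,T8}
Step 6: signal(T3) -> count=1 queue=[] holders={T5,T8}
Step 7: wait(T2) -> count=0 queue=[] holders={T2,T5,T8}
Step 8: wait(T4) -> count=0 queue=[T4] holders={T2,T5,T8}
Final holders: {T2,T5,T8} -> T1 not in holders

Answer: no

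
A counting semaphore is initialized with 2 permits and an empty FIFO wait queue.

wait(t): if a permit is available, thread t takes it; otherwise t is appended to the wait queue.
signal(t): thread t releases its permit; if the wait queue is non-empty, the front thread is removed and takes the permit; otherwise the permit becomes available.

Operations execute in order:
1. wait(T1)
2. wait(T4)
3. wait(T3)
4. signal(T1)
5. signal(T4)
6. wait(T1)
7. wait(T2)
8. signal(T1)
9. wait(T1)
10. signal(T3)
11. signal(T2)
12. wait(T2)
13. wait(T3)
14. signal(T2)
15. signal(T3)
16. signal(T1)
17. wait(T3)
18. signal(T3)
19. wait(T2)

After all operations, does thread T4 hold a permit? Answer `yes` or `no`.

Answer: no

Derivation:
Step 1: wait(T1) -> count=1 queue=[] holders={T1}
Step 2: wait(T4) -> count=0 queue=[] holders={T1,T4}
Step 3: wait(T3) -> count=0 queue=[T3] holders={T1,T4}
Step 4: signal(T1) -> count=0 queue=[] holders={T3,T4}
Step 5: signal(T4) -> count=1 queue=[] holders={T3}
Step 6: wait(T1) -> count=0 queue=[] holders={T1,T3}
Step 7: wait(T2) -> count=0 queue=[T2] holders={T1,T3}
Step 8: signal(T1) -> count=0 queue=[] holders={T2,T3}
Step 9: wait(T1) -> count=0 queue=[T1] holders={T2,T3}
Step 10: signal(T3) -> count=0 queue=[] holders={T1,T2}
Step 11: signal(T2) -> count=1 queue=[] holders={T1}
Step 12: wait(T2) -> count=0 queue=[] holders={T1,T2}
Step 13: wait(T3) -> count=0 queue=[T3] holders={T1,T2}
Step 14: signal(T2) -> count=0 queue=[] holders={T1,T3}
Step 15: signal(T3) -> count=1 queue=[] holders={T1}
Step 16: signal(T1) -> count=2 queue=[] holders={none}
Step 17: wait(T3) -> count=1 queue=[] holders={T3}
Step 18: signal(T3) -> count=2 queue=[] holders={none}
Step 19: wait(T2) -> count=1 queue=[] holders={T2}
Final holders: {T2} -> T4 not in holders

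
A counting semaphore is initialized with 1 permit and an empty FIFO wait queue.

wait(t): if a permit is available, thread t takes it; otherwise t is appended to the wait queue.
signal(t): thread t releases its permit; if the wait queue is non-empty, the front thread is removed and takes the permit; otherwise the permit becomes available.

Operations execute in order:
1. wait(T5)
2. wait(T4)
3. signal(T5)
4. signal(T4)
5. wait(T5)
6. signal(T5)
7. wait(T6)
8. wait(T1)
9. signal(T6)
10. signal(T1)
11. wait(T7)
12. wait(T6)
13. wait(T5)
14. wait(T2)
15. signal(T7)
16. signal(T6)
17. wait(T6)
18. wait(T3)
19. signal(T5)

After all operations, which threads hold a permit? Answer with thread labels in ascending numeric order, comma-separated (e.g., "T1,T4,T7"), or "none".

Answer: T2

Derivation:
Step 1: wait(T5) -> count=0 queue=[] holders={T5}
Step 2: wait(T4) -> count=0 queue=[T4] holders={T5}
Step 3: signal(T5) -> count=0 queue=[] holders={T4}
Step 4: signal(T4) -> count=1 queue=[] holders={none}
Step 5: wait(T5) -> count=0 queue=[] holders={T5}
Step 6: signal(T5) -> count=1 queue=[] holders={none}
Step 7: wait(T6) -> count=0 queue=[] holders={T6}
Step 8: wait(T1) -> count=0 queue=[T1] holders={T6}
Step 9: signal(T6) -> count=0 queue=[] holders={T1}
Step 10: signal(T1) -> count=1 queue=[] holders={none}
Step 11: wait(T7) -> count=0 queue=[] holders={T7}
Step 12: wait(T6) -> count=0 queue=[T6] holders={T7}
Step 13: wait(T5) -> count=0 queue=[T6,T5] holders={T7}
Step 14: wait(T2) -> count=0 queue=[T6,T5,T2] holders={T7}
Step 15: signal(T7) -> count=0 queue=[T5,T2] holders={T6}
Step 16: signal(T6) -> count=0 queue=[T2] holders={T5}
Step 17: wait(T6) -> count=0 queue=[T2,T6] holders={T5}
Step 18: wait(T3) -> count=0 queue=[T2,T6,T3] holders={T5}
Step 19: signal(T5) -> count=0 queue=[T6,T3] holders={T2}
Final holders: T2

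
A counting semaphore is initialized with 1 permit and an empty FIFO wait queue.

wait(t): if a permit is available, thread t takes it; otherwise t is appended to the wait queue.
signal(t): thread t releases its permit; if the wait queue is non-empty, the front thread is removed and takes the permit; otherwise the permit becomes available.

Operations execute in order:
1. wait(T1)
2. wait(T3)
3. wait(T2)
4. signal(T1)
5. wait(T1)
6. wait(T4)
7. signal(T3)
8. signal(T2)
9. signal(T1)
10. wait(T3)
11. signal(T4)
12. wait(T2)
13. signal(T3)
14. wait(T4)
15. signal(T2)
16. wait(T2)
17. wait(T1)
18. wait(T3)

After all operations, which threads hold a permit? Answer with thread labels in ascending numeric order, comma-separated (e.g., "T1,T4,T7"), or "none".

Answer: T4

Derivation:
Step 1: wait(T1) -> count=0 queue=[] holders={T1}
Step 2: wait(T3) -> count=0 queue=[T3] holders={T1}
Step 3: wait(T2) -> count=0 queue=[T3,T2] holders={T1}
Step 4: signal(T1) -> count=0 queue=[T2] holders={T3}
Step 5: wait(T1) -> count=0 queue=[T2,T1] holders={T3}
Step 6: wait(T4) -> count=0 queue=[T2,T1,T4] holders={T3}
Step 7: signal(T3) -> count=0 queue=[T1,T4] holders={T2}
Step 8: signal(T2) -> count=0 queue=[T4] holders={T1}
Step 9: signal(T1) -> count=0 queue=[] holders={T4}
Step 10: wait(T3) -> count=0 queue=[T3] holders={T4}
Step 11: signal(T4) -> count=0 queue=[] holders={T3}
Step 12: wait(T2) -> count=0 queue=[T2] holders={T3}
Step 13: signal(T3) -> count=0 queue=[] holders={T2}
Step 14: wait(T4) -> count=0 queue=[T4] holders={T2}
Step 15: signal(T2) -> count=0 queue=[] holders={T4}
Step 16: wait(T2) -> count=0 queue=[T2] holders={T4}
Step 17: wait(T1) -> count=0 queue=[T2,T1] holders={T4}
Step 18: wait(T3) -> count=0 queue=[T2,T1,T3] holders={T4}
Final holders: T4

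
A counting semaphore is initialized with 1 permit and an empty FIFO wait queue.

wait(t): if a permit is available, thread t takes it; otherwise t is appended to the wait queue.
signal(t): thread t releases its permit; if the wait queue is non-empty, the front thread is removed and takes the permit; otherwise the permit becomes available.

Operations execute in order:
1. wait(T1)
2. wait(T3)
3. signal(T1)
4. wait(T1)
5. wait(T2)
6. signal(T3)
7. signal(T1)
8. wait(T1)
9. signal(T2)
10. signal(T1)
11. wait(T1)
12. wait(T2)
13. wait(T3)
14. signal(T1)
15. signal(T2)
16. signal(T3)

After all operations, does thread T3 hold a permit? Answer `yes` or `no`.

Answer: no

Derivation:
Step 1: wait(T1) -> count=0 queue=[] holders={T1}
Step 2: wait(T3) -> count=0 queue=[T3] holders={T1}
Step 3: signal(T1) -> count=0 queue=[] holders={T3}
Step 4: wait(T1) -> count=0 queue=[T1] holders={T3}
Step 5: wait(T2) -> count=0 queue=[T1,T2] holders={T3}
Step 6: signal(T3) -> count=0 queue=[T2] holders={T1}
Step 7: signal(T1) -> count=0 queue=[] holders={T2}
Step 8: wait(T1) -> count=0 queue=[T1] holders={T2}
Step 9: signal(T2) -> count=0 queue=[] holders={T1}
Step 10: signal(T1) -> count=1 queue=[] holders={none}
Step 11: wait(T1) -> count=0 queue=[] holders={T1}
Step 12: wait(T2) -> count=0 queue=[T2] holders={T1}
Step 13: wait(T3) -> count=0 queue=[T2,T3] holders={T1}
Step 14: signal(T1) -> count=0 queue=[T3] holders={T2}
Step 15: signal(T2) -> count=0 queue=[] holders={T3}
Step 16: signal(T3) -> count=1 queue=[] holders={none}
Final holders: {none} -> T3 not in holders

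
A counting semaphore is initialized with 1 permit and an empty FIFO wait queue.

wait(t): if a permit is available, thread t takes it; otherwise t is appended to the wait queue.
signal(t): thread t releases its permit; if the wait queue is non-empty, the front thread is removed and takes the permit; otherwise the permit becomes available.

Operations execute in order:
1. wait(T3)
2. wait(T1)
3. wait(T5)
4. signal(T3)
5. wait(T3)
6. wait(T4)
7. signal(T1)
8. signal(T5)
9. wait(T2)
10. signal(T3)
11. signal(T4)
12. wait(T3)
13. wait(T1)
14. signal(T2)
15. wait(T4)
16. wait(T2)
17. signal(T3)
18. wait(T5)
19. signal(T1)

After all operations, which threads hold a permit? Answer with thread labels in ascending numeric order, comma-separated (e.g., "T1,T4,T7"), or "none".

Step 1: wait(T3) -> count=0 queue=[] holders={T3}
Step 2: wait(T1) -> count=0 queue=[T1] holders={T3}
Step 3: wait(T5) -> count=0 queue=[T1,T5] holders={T3}
Step 4: signal(T3) -> count=0 queue=[T5] holders={T1}
Step 5: wait(T3) -> count=0 queue=[T5,T3] holders={T1}
Step 6: wait(T4) -> count=0 queue=[T5,T3,T4] holders={T1}
Step 7: signal(T1) -> count=0 queue=[T3,T4] holders={T5}
Step 8: signal(T5) -> count=0 queue=[T4] holders={T3}
Step 9: wait(T2) -> count=0 queue=[T4,T2] holders={T3}
Step 10: signal(T3) -> count=0 queue=[T2] holders={T4}
Step 11: signal(T4) -> count=0 queue=[] holders={T2}
Step 12: wait(T3) -> count=0 queue=[T3] holders={T2}
Step 13: wait(T1) -> count=0 queue=[T3,T1] holders={T2}
Step 14: signal(T2) -> count=0 queue=[T1] holders={T3}
Step 15: wait(T4) -> count=0 queue=[T1,T4] holders={T3}
Step 16: wait(T2) -> count=0 queue=[T1,T4,T2] holders={T3}
Step 17: signal(T3) -> count=0 queue=[T4,T2] holders={T1}
Step 18: wait(T5) -> count=0 queue=[T4,T2,T5] holders={T1}
Step 19: signal(T1) -> count=0 queue=[T2,T5] holders={T4}
Final holders: T4

Answer: T4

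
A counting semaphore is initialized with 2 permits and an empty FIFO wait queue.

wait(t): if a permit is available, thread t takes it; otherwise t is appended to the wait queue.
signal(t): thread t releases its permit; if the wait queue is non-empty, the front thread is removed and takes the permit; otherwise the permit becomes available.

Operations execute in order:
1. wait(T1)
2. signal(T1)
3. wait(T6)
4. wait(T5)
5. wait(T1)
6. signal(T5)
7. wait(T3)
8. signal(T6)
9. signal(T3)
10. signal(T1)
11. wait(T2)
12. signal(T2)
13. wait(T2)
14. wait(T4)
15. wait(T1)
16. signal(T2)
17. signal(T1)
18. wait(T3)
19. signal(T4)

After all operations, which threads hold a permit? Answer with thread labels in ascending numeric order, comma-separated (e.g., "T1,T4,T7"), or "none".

Step 1: wait(T1) -> count=1 queue=[] holders={T1}
Step 2: signal(T1) -> count=2 queue=[] holders={none}
Step 3: wait(T6) -> count=1 queue=[] holders={T6}
Step 4: wait(T5) -> count=0 queue=[] holders={T5,T6}
Step 5: wait(T1) -> count=0 queue=[T1] holders={T5,T6}
Step 6: signal(T5) -> count=0 queue=[] holders={T1,T6}
Step 7: wait(T3) -> count=0 queue=[T3] holders={T1,T6}
Step 8: signal(T6) -> count=0 queue=[] holders={T1,T3}
Step 9: signal(T3) -> count=1 queue=[] holders={T1}
Step 10: signal(T1) -> count=2 queue=[] holders={none}
Step 11: wait(T2) -> count=1 queue=[] holders={T2}
Step 12: signal(T2) -> count=2 queue=[] holders={none}
Step 13: wait(T2) -> count=1 queue=[] holders={T2}
Step 14: wait(T4) -> count=0 queue=[] holders={T2,T4}
Step 15: wait(T1) -> count=0 queue=[T1] holders={T2,T4}
Step 16: signal(T2) -> count=0 queue=[] holders={T1,T4}
Step 17: signal(T1) -> count=1 queue=[] holders={T4}
Step 18: wait(T3) -> count=0 queue=[] holders={T3,T4}
Step 19: signal(T4) -> count=1 queue=[] holders={T3}
Final holders: T3

Answer: T3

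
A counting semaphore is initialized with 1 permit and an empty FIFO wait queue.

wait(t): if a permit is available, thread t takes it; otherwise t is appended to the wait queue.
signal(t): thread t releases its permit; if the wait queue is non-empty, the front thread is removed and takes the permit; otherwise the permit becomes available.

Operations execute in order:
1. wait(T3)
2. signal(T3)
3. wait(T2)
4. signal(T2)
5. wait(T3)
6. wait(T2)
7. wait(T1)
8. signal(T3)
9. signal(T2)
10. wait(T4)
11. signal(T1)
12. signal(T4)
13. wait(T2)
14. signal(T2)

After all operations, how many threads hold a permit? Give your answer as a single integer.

Step 1: wait(T3) -> count=0 queue=[] holders={T3}
Step 2: signal(T3) -> count=1 queue=[] holders={none}
Step 3: wait(T2) -> count=0 queue=[] holders={T2}
Step 4: signal(T2) -> count=1 queue=[] holders={none}
Step 5: wait(T3) -> count=0 queue=[] holders={T3}
Step 6: wait(T2) -> count=0 queue=[T2] holders={T3}
Step 7: wait(T1) -> count=0 queue=[T2,T1] holders={T3}
Step 8: signal(T3) -> count=0 queue=[T1] holders={T2}
Step 9: signal(T2) -> count=0 queue=[] holders={T1}
Step 10: wait(T4) -> count=0 queue=[T4] holders={T1}
Step 11: signal(T1) -> count=0 queue=[] holders={T4}
Step 12: signal(T4) -> count=1 queue=[] holders={none}
Step 13: wait(T2) -> count=0 queue=[] holders={T2}
Step 14: signal(T2) -> count=1 queue=[] holders={none}
Final holders: {none} -> 0 thread(s)

Answer: 0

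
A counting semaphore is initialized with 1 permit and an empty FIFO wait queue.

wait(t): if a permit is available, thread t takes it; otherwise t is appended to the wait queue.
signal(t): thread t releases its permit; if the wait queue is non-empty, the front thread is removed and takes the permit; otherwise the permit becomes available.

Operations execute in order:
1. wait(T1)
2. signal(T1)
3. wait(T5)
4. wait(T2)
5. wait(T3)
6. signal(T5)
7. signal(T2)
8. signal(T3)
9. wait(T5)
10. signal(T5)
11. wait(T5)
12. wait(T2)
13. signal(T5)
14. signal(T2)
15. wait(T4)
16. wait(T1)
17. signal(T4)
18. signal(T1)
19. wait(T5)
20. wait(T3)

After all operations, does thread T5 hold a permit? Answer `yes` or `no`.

Answer: yes

Derivation:
Step 1: wait(T1) -> count=0 queue=[] holders={T1}
Step 2: signal(T1) -> count=1 queue=[] holders={none}
Step 3: wait(T5) -> count=0 queue=[] holders={T5}
Step 4: wait(T2) -> count=0 queue=[T2] holders={T5}
Step 5: wait(T3) -> count=0 queue=[T2,T3] holders={T5}
Step 6: signal(T5) -> count=0 queue=[T3] holders={T2}
Step 7: signal(T2) -> count=0 queue=[] holders={T3}
Step 8: signal(T3) -> count=1 queue=[] holders={none}
Step 9: wait(T5) -> count=0 queue=[] holders={T5}
Step 10: signal(T5) -> count=1 queue=[] holders={none}
Step 11: wait(T5) -> count=0 queue=[] holders={T5}
Step 12: wait(T2) -> count=0 queue=[T2] holders={T5}
Step 13: signal(T5) -> count=0 queue=[] holders={T2}
Step 14: signal(T2) -> count=1 queue=[] holders={none}
Step 15: wait(T4) -> count=0 queue=[] holders={T4}
Step 16: wait(T1) -> count=0 queue=[T1] holders={T4}
Step 17: signal(T4) -> count=0 queue=[] holders={T1}
Step 18: signal(T1) -> count=1 queue=[] holders={none}
Step 19: wait(T5) -> count=0 queue=[] holders={T5}
Step 20: wait(T3) -> count=0 queue=[T3] holders={T5}
Final holders: {T5} -> T5 in holders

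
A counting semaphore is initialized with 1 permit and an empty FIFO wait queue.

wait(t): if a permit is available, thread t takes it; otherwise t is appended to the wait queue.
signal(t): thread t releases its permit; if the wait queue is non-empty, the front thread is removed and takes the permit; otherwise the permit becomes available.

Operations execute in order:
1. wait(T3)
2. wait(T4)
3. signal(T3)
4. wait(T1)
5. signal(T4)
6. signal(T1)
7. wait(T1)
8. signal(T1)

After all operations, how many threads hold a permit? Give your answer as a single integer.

Step 1: wait(T3) -> count=0 queue=[] holders={T3}
Step 2: wait(T4) -> count=0 queue=[T4] holders={T3}
Step 3: signal(T3) -> count=0 queue=[] holders={T4}
Step 4: wait(T1) -> count=0 queue=[T1] holders={T4}
Step 5: signal(T4) -> count=0 queue=[] holders={T1}
Step 6: signal(T1) -> count=1 queue=[] holders={none}
Step 7: wait(T1) -> count=0 queue=[] holders={T1}
Step 8: signal(T1) -> count=1 queue=[] holders={none}
Final holders: {none} -> 0 thread(s)

Answer: 0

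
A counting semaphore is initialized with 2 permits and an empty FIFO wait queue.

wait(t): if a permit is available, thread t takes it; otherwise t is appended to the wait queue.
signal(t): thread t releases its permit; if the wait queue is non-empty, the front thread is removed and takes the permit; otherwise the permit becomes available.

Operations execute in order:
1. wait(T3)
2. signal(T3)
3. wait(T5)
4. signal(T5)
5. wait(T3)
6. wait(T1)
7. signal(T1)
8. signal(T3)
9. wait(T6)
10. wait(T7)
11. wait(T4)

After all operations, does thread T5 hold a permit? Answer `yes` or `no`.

Answer: no

Derivation:
Step 1: wait(T3) -> count=1 queue=[] holders={T3}
Step 2: signal(T3) -> count=2 queue=[] holders={none}
Step 3: wait(T5) -> count=1 queue=[] holders={T5}
Step 4: signal(T5) -> count=2 queue=[] holders={none}
Step 5: wait(T3) -> count=1 queue=[] holders={T3}
Step 6: wait(T1) -> count=0 queue=[] holders={T1,T3}
Step 7: signal(T1) -> count=1 queue=[] holders={T3}
Step 8: signal(T3) -> count=2 queue=[] holders={none}
Step 9: wait(T6) -> count=1 queue=[] holders={T6}
Step 10: wait(T7) -> count=0 queue=[] holders={T6,T7}
Step 11: wait(T4) -> count=0 queue=[T4] holders={T6,T7}
Final holders: {T6,T7} -> T5 not in holders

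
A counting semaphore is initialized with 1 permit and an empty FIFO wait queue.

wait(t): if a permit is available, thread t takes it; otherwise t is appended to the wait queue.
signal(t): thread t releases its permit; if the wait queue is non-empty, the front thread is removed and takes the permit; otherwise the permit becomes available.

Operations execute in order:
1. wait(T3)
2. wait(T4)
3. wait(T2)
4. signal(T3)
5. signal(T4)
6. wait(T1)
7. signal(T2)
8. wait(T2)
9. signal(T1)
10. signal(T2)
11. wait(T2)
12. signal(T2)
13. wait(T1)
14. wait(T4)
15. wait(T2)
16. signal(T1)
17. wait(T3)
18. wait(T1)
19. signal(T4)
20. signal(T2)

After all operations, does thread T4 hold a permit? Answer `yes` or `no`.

Step 1: wait(T3) -> count=0 queue=[] holders={T3}
Step 2: wait(T4) -> count=0 queue=[T4] holders={T3}
Step 3: wait(T2) -> count=0 queue=[T4,T2] holders={T3}
Step 4: signal(T3) -> count=0 queue=[T2] holders={T4}
Step 5: signal(T4) -> count=0 queue=[] holders={T2}
Step 6: wait(T1) -> count=0 queue=[T1] holders={T2}
Step 7: signal(T2) -> count=0 queue=[] holders={T1}
Step 8: wait(T2) -> count=0 queue=[T2] holders={T1}
Step 9: signal(T1) -> count=0 queue=[] holders={T2}
Step 10: signal(T2) -> count=1 queue=[] holders={none}
Step 11: wait(T2) -> count=0 queue=[] holders={T2}
Step 12: signal(T2) -> count=1 queue=[] holders={none}
Step 13: wait(T1) -> count=0 queue=[] holders={T1}
Step 14: wait(T4) -> count=0 queue=[T4] holders={T1}
Step 15: wait(T2) -> count=0 queue=[T4,T2] holders={T1}
Step 16: signal(T1) -> count=0 queue=[T2] holders={T4}
Step 17: wait(T3) -> count=0 queue=[T2,T3] holders={T4}
Step 18: wait(T1) -> count=0 queue=[T2,T3,T1] holders={T4}
Step 19: signal(T4) -> count=0 queue=[T3,T1] holders={T2}
Step 20: signal(T2) -> count=0 queue=[T1] holders={T3}
Final holders: {T3} -> T4 not in holders

Answer: no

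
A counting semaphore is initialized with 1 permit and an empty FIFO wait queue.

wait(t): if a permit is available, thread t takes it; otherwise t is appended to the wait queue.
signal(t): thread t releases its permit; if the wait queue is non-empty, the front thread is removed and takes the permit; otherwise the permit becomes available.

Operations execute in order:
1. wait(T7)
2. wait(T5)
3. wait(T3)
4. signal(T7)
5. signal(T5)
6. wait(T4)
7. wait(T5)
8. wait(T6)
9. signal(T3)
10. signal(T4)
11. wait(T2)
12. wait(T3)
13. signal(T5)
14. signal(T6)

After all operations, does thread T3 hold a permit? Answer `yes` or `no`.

Step 1: wait(T7) -> count=0 queue=[] holders={T7}
Step 2: wait(T5) -> count=0 queue=[T5] holders={T7}
Step 3: wait(T3) -> count=0 queue=[T5,T3] holders={T7}
Step 4: signal(T7) -> count=0 queue=[T3] holders={T5}
Step 5: signal(T5) -> count=0 queue=[] holders={T3}
Step 6: wait(T4) -> count=0 queue=[T4] holders={T3}
Step 7: wait(T5) -> count=0 queue=[T4,T5] holders={T3}
Step 8: wait(T6) -> count=0 queue=[T4,T5,T6] holders={T3}
Step 9: signal(T3) -> count=0 queue=[T5,T6] holders={T4}
Step 10: signal(T4) -> count=0 queue=[T6] holders={T5}
Step 11: wait(T2) -> count=0 queue=[T6,T2] holders={T5}
Step 12: wait(T3) -> count=0 queue=[T6,T2,T3] holders={T5}
Step 13: signal(T5) -> count=0 queue=[T2,T3] holders={T6}
Step 14: signal(T6) -> count=0 queue=[T3] holders={T2}
Final holders: {T2} -> T3 not in holders

Answer: no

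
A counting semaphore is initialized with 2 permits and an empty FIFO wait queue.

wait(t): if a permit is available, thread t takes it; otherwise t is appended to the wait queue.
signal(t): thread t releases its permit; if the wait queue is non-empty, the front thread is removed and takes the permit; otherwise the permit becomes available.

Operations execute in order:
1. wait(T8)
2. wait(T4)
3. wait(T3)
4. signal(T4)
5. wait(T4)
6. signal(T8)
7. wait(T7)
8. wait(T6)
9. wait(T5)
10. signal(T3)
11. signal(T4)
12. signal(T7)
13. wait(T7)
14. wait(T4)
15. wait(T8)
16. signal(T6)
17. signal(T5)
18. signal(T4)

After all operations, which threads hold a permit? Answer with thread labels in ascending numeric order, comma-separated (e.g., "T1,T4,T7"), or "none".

Step 1: wait(T8) -> count=1 queue=[] holders={T8}
Step 2: wait(T4) -> count=0 queue=[] holders={T4,T8}
Step 3: wait(T3) -> count=0 queue=[T3] holders={T4,T8}
Step 4: signal(T4) -> count=0 queue=[] holders={T3,T8}
Step 5: wait(T4) -> count=0 queue=[T4] holders={T3,T8}
Step 6: signal(T8) -> count=0 queue=[] holders={T3,T4}
Step 7: wait(T7) -> count=0 queue=[T7] holders={T3,T4}
Step 8: wait(T6) -> count=0 queue=[T7,T6] holders={T3,T4}
Step 9: wait(T5) -> count=0 queue=[T7,T6,T5] holders={T3,T4}
Step 10: signal(T3) -> count=0 queue=[T6,T5] holders={T4,T7}
Step 11: signal(T4) -> count=0 queue=[T5] holders={T6,T7}
Step 12: signal(T7) -> count=0 queue=[] holders={T5,T6}
Step 13: wait(T7) -> count=0 queue=[T7] holders={T5,T6}
Step 14: wait(T4) -> count=0 queue=[T7,T4] holders={T5,T6}
Step 15: wait(T8) -> count=0 queue=[T7,T4,T8] holders={T5,T6}
Step 16: signal(T6) -> count=0 queue=[T4,T8] holders={T5,T7}
Step 17: signal(T5) -> count=0 queue=[T8] holders={T4,T7}
Step 18: signal(T4) -> count=0 queue=[] holders={T7,T8}
Final holders: T7,T8

Answer: T7,T8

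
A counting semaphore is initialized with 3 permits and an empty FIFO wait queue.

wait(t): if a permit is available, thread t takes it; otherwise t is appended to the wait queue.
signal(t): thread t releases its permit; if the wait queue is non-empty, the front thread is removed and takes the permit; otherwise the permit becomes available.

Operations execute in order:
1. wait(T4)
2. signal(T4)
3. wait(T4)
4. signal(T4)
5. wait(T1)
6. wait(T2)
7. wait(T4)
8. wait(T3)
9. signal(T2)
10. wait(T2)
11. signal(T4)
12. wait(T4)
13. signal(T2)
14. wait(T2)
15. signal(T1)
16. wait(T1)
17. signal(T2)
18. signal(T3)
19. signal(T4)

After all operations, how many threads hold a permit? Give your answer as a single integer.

Step 1: wait(T4) -> count=2 queue=[] holders={T4}
Step 2: signal(T4) -> count=3 queue=[] holders={none}
Step 3: wait(T4) -> count=2 queue=[] holders={T4}
Step 4: signal(T4) -> count=3 queue=[] holders={none}
Step 5: wait(T1) -> count=2 queue=[] holders={T1}
Step 6: wait(T2) -> count=1 queue=[] holders={T1,T2}
Step 7: wait(T4) -> count=0 queue=[] holders={T1,T2,T4}
Step 8: wait(T3) -> count=0 queue=[T3] holders={T1,T2,T4}
Step 9: signal(T2) -> count=0 queue=[] holders={T1,T3,T4}
Step 10: wait(T2) -> count=0 queue=[T2] holders={T1,T3,T4}
Step 11: signal(T4) -> count=0 queue=[] holders={T1,T2,T3}
Step 12: wait(T4) -> count=0 queue=[T4] holders={T1,T2,T3}
Step 13: signal(T2) -> count=0 queue=[] holders={T1,T3,T4}
Step 14: wait(T2) -> count=0 queue=[T2] holders={T1,T3,T4}
Step 15: signal(T1) -> count=0 queue=[] holders={T2,T3,T4}
Step 16: wait(T1) -> count=0 queue=[T1] holders={T2,T3,T4}
Step 17: signal(T2) -> count=0 queue=[] holders={T1,T3,T4}
Step 18: signal(T3) -> count=1 queue=[] holders={T1,T4}
Step 19: signal(T4) -> count=2 queue=[] holders={T1}
Final holders: {T1} -> 1 thread(s)

Answer: 1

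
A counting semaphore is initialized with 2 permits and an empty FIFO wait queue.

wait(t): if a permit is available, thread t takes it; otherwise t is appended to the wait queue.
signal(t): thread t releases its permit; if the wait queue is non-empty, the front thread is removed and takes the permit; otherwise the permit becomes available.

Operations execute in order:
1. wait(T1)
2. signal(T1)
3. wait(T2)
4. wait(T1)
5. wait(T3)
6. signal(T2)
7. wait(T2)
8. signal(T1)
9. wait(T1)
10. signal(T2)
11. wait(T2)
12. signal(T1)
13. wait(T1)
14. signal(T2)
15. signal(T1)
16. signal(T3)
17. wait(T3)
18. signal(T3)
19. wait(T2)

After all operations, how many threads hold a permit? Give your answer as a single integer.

Step 1: wait(T1) -> count=1 queue=[] holders={T1}
Step 2: signal(T1) -> count=2 queue=[] holders={none}
Step 3: wait(T2) -> count=1 queue=[] holders={T2}
Step 4: wait(T1) -> count=0 queue=[] holders={T1,T2}
Step 5: wait(T3) -> count=0 queue=[T3] holders={T1,T2}
Step 6: signal(T2) -> count=0 queue=[] holders={T1,T3}
Step 7: wait(T2) -> count=0 queue=[T2] holders={T1,T3}
Step 8: signal(T1) -> count=0 queue=[] holders={T2,T3}
Step 9: wait(T1) -> count=0 queue=[T1] holders={T2,T3}
Step 10: signal(T2) -> count=0 queue=[] holders={T1,T3}
Step 11: wait(T2) -> count=0 queue=[T2] holders={T1,T3}
Step 12: signal(T1) -> count=0 queue=[] holders={T2,T3}
Step 13: wait(T1) -> count=0 queue=[T1] holders={T2,T3}
Step 14: signal(T2) -> count=0 queue=[] holders={T1,T3}
Step 15: signal(T1) -> count=1 queue=[] holders={T3}
Step 16: signal(T3) -> count=2 queue=[] holders={none}
Step 17: wait(T3) -> count=1 queue=[] holders={T3}
Step 18: signal(T3) -> count=2 queue=[] holders={none}
Step 19: wait(T2) -> count=1 queue=[] holders={T2}
Final holders: {T2} -> 1 thread(s)

Answer: 1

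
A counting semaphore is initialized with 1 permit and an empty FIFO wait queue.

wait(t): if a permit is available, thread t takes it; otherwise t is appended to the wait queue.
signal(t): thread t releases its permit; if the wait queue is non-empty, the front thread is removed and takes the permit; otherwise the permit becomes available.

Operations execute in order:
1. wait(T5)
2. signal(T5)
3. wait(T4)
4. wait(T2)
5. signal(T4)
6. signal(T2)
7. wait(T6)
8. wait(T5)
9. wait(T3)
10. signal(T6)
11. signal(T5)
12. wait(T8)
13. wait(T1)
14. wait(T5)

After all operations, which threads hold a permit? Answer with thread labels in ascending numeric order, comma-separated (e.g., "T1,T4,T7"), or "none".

Answer: T3

Derivation:
Step 1: wait(T5) -> count=0 queue=[] holders={T5}
Step 2: signal(T5) -> count=1 queue=[] holders={none}
Step 3: wait(T4) -> count=0 queue=[] holders={T4}
Step 4: wait(T2) -> count=0 queue=[T2] holders={T4}
Step 5: signal(T4) -> count=0 queue=[] holders={T2}
Step 6: signal(T2) -> count=1 queue=[] holders={none}
Step 7: wait(T6) -> count=0 queue=[] holders={T6}
Step 8: wait(T5) -> count=0 queue=[T5] holders={T6}
Step 9: wait(T3) -> count=0 queue=[T5,T3] holders={T6}
Step 10: signal(T6) -> count=0 queue=[T3] holders={T5}
Step 11: signal(T5) -> count=0 queue=[] holders={T3}
Step 12: wait(T8) -> count=0 queue=[T8] holders={T3}
Step 13: wait(T1) -> count=0 queue=[T8,T1] holders={T3}
Step 14: wait(T5) -> count=0 queue=[T8,T1,T5] holders={T3}
Final holders: T3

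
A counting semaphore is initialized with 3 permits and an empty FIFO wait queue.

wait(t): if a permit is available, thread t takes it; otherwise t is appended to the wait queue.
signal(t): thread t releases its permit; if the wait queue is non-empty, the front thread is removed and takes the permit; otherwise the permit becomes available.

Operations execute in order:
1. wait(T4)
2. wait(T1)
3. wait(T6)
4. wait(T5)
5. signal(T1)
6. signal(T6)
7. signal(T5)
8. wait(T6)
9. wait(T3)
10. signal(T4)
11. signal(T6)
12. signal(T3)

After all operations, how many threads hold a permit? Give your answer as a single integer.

Answer: 0

Derivation:
Step 1: wait(T4) -> count=2 queue=[] holders={T4}
Step 2: wait(T1) -> count=1 queue=[] holders={T1,T4}
Step 3: wait(T6) -> count=0 queue=[] holders={T1,T4,T6}
Step 4: wait(T5) -> count=0 queue=[T5] holders={T1,T4,T6}
Step 5: signal(T1) -> count=0 queue=[] holders={T4,T5,T6}
Step 6: signal(T6) -> count=1 queue=[] holders={T4,T5}
Step 7: signal(T5) -> count=2 queue=[] holders={T4}
Step 8: wait(T6) -> count=1 queue=[] holders={T4,T6}
Step 9: wait(T3) -> count=0 queue=[] holders={T3,T4,T6}
Step 10: signal(T4) -> count=1 queue=[] holders={T3,T6}
Step 11: signal(T6) -> count=2 queue=[] holders={T3}
Step 12: signal(T3) -> count=3 queue=[] holders={none}
Final holders: {none} -> 0 thread(s)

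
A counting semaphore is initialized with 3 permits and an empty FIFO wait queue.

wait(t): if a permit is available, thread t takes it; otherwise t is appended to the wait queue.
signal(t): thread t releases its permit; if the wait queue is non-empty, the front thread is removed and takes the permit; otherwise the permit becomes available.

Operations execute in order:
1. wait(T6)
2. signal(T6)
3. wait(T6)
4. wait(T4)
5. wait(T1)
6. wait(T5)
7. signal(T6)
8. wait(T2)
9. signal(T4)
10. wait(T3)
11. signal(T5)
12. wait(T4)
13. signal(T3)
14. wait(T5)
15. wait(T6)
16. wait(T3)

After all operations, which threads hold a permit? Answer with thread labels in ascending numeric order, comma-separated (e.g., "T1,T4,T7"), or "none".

Answer: T1,T2,T4

Derivation:
Step 1: wait(T6) -> count=2 queue=[] holders={T6}
Step 2: signal(T6) -> count=3 queue=[] holders={none}
Step 3: wait(T6) -> count=2 queue=[] holders={T6}
Step 4: wait(T4) -> count=1 queue=[] holders={T4,T6}
Step 5: wait(T1) -> count=0 queue=[] holders={T1,T4,T6}
Step 6: wait(T5) -> count=0 queue=[T5] holders={T1,T4,T6}
Step 7: signal(T6) -> count=0 queue=[] holders={T1,T4,T5}
Step 8: wait(T2) -> count=0 queue=[T2] holders={T1,T4,T5}
Step 9: signal(T4) -> count=0 queue=[] holders={T1,T2,T5}
Step 10: wait(T3) -> count=0 queue=[T3] holders={T1,T2,T5}
Step 11: signal(T5) -> count=0 queue=[] holders={T1,T2,T3}
Step 12: wait(T4) -> count=0 queue=[T4] holders={T1,T2,T3}
Step 13: signal(T3) -> count=0 queue=[] holders={T1,T2,T4}
Step 14: wait(T5) -> count=0 queue=[T5] holders={T1,T2,T4}
Step 15: wait(T6) -> count=0 queue=[T5,T6] holders={T1,T2,T4}
Step 16: wait(T3) -> count=0 queue=[T5,T6,T3] holders={T1,T2,T4}
Final holders: T1,T2,T4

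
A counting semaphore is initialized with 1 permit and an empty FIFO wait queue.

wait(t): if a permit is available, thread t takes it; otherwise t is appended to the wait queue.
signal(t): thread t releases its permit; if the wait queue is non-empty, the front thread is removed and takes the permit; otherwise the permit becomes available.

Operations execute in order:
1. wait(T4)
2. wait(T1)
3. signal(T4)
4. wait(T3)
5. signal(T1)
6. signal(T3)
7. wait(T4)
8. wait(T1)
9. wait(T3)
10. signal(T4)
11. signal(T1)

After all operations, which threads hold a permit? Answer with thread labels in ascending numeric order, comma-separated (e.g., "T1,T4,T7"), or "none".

Answer: T3

Derivation:
Step 1: wait(T4) -> count=0 queue=[] holders={T4}
Step 2: wait(T1) -> count=0 queue=[T1] holders={T4}
Step 3: signal(T4) -> count=0 queue=[] holders={T1}
Step 4: wait(T3) -> count=0 queue=[T3] holders={T1}
Step 5: signal(T1) -> count=0 queue=[] holders={T3}
Step 6: signal(T3) -> count=1 queue=[] holders={none}
Step 7: wait(T4) -> count=0 queue=[] holders={T4}
Step 8: wait(T1) -> count=0 queue=[T1] holders={T4}
Step 9: wait(T3) -> count=0 queue=[T1,T3] holders={T4}
Step 10: signal(T4) -> count=0 queue=[T3] holders={T1}
Step 11: signal(T1) -> count=0 queue=[] holders={T3}
Final holders: T3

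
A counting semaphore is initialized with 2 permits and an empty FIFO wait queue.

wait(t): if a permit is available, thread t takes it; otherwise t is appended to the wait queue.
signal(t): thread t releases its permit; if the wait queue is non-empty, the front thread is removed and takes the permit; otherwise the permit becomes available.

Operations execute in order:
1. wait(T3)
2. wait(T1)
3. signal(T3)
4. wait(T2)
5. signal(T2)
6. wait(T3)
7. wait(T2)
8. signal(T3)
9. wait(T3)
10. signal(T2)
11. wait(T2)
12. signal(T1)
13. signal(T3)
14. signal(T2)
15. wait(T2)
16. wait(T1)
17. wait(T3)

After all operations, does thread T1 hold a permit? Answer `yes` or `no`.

Step 1: wait(T3) -> count=1 queue=[] holders={T3}
Step 2: wait(T1) -> count=0 queue=[] holders={T1,T3}
Step 3: signal(T3) -> count=1 queue=[] holders={T1}
Step 4: wait(T2) -> count=0 queue=[] holders={T1,T2}
Step 5: signal(T2) -> count=1 queue=[] holders={T1}
Step 6: wait(T3) -> count=0 queue=[] holders={T1,T3}
Step 7: wait(T2) -> count=0 queue=[T2] holders={T1,T3}
Step 8: signal(T3) -> count=0 queue=[] holders={T1,T2}
Step 9: wait(T3) -> count=0 queue=[T3] holders={T1,T2}
Step 10: signal(T2) -> count=0 queue=[] holders={T1,T3}
Step 11: wait(T2) -> count=0 queue=[T2] holders={T1,T3}
Step 12: signal(T1) -> count=0 queue=[] holders={T2,T3}
Step 13: signal(T3) -> count=1 queue=[] holders={T2}
Step 14: signal(T2) -> count=2 queue=[] holders={none}
Step 15: wait(T2) -> count=1 queue=[] holders={T2}
Step 16: wait(T1) -> count=0 queue=[] holders={T1,T2}
Step 17: wait(T3) -> count=0 queue=[T3] holders={T1,T2}
Final holders: {T1,T2} -> T1 in holders

Answer: yes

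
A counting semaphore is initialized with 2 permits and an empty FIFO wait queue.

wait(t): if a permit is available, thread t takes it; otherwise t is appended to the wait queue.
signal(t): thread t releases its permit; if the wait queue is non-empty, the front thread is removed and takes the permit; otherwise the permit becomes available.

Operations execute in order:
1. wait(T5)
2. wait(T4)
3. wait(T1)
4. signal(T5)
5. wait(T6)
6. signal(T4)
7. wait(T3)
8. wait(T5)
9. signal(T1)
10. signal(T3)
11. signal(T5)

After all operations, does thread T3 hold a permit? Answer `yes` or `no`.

Step 1: wait(T5) -> count=1 queue=[] holders={T5}
Step 2: wait(T4) -> count=0 queue=[] holders={T4,T5}
Step 3: wait(T1) -> count=0 queue=[T1] holders={T4,T5}
Step 4: signal(T5) -> count=0 queue=[] holders={T1,T4}
Step 5: wait(T6) -> count=0 queue=[T6] holders={T1,T4}
Step 6: signal(T4) -> count=0 queue=[] holders={T1,T6}
Step 7: wait(T3) -> count=0 queue=[T3] holders={T1,T6}
Step 8: wait(T5) -> count=0 queue=[T3,T5] holders={T1,T6}
Step 9: signal(T1) -> count=0 queue=[T5] holders={T3,T6}
Step 10: signal(T3) -> count=0 queue=[] holders={T5,T6}
Step 11: signal(T5) -> count=1 queue=[] holders={T6}
Final holders: {T6} -> T3 not in holders

Answer: no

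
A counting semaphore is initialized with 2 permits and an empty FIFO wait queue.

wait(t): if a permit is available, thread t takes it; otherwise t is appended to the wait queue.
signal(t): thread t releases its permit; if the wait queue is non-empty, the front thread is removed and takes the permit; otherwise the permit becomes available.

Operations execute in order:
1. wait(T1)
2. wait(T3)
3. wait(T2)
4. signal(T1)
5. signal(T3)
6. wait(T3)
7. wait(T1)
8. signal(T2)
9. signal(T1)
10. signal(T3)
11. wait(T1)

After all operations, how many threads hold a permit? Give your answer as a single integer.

Step 1: wait(T1) -> count=1 queue=[] holders={T1}
Step 2: wait(T3) -> count=0 queue=[] holders={T1,T3}
Step 3: wait(T2) -> count=0 queue=[T2] holders={T1,T3}
Step 4: signal(T1) -> count=0 queue=[] holders={T2,T3}
Step 5: signal(T3) -> count=1 queue=[] holders={T2}
Step 6: wait(T3) -> count=0 queue=[] holders={T2,T3}
Step 7: wait(T1) -> count=0 queue=[T1] holders={T2,T3}
Step 8: signal(T2) -> count=0 queue=[] holders={T1,T3}
Step 9: signal(T1) -> count=1 queue=[] holders={T3}
Step 10: signal(T3) -> count=2 queue=[] holders={none}
Step 11: wait(T1) -> count=1 queue=[] holders={T1}
Final holders: {T1} -> 1 thread(s)

Answer: 1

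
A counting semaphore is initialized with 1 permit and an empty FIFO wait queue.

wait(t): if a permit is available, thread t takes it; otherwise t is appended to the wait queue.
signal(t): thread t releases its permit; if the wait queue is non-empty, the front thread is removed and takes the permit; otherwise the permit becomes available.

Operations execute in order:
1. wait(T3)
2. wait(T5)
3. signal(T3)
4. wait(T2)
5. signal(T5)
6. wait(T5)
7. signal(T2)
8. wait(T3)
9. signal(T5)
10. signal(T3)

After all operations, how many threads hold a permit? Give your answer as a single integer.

Step 1: wait(T3) -> count=0 queue=[] holders={T3}
Step 2: wait(T5) -> count=0 queue=[T5] holders={T3}
Step 3: signal(T3) -> count=0 queue=[] holders={T5}
Step 4: wait(T2) -> count=0 queue=[T2] holders={T5}
Step 5: signal(T5) -> count=0 queue=[] holders={T2}
Step 6: wait(T5) -> count=0 queue=[T5] holders={T2}
Step 7: signal(T2) -> count=0 queue=[] holders={T5}
Step 8: wait(T3) -> count=0 queue=[T3] holders={T5}
Step 9: signal(T5) -> count=0 queue=[] holders={T3}
Step 10: signal(T3) -> count=1 queue=[] holders={none}
Final holders: {none} -> 0 thread(s)

Answer: 0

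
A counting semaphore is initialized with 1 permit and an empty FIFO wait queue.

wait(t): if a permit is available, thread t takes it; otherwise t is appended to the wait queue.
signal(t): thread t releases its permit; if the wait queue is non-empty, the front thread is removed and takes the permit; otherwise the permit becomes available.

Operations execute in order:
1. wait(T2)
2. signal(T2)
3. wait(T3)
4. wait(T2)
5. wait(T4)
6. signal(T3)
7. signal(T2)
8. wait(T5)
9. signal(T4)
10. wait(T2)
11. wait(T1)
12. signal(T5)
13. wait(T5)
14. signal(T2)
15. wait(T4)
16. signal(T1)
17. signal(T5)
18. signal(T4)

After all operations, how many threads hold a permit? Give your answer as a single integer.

Step 1: wait(T2) -> count=0 queue=[] holders={T2}
Step 2: signal(T2) -> count=1 queue=[] holders={none}
Step 3: wait(T3) -> count=0 queue=[] holders={T3}
Step 4: wait(T2) -> count=0 queue=[T2] holders={T3}
Step 5: wait(T4) -> count=0 queue=[T2,T4] holders={T3}
Step 6: signal(T3) -> count=0 queue=[T4] holders={T2}
Step 7: signal(T2) -> count=0 queue=[] holders={T4}
Step 8: wait(T5) -> count=0 queue=[T5] holders={T4}
Step 9: signal(T4) -> count=0 queue=[] holders={T5}
Step 10: wait(T2) -> count=0 queue=[T2] holders={T5}
Step 11: wait(T1) -> count=0 queue=[T2,T1] holders={T5}
Step 12: signal(T5) -> count=0 queue=[T1] holders={T2}
Step 13: wait(T5) -> count=0 queue=[T1,T5] holders={T2}
Step 14: signal(T2) -> count=0 queue=[T5] holders={T1}
Step 15: wait(T4) -> count=0 queue=[T5,T4] holders={T1}
Step 16: signal(T1) -> count=0 queue=[T4] holders={T5}
Step 17: signal(T5) -> count=0 queue=[] holders={T4}
Step 18: signal(T4) -> count=1 queue=[] holders={none}
Final holders: {none} -> 0 thread(s)

Answer: 0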